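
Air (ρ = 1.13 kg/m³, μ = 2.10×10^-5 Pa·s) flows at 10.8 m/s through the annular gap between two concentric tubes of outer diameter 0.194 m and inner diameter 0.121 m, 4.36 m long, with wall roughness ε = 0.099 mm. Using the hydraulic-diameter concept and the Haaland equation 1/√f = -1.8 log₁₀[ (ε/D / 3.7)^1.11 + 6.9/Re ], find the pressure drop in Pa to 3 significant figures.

Hydraulic diameter D_h = 4A/P = D_o - D_i = 0.194 - 0.121 = 0.073 m.
Re = ρVD_h/μ = 1.13·10.8·0.073/2.1e-05 = 4.242e+04.
ε/D_h = 9.9e-05/0.073 = 0.00136; Haaland gives 1/√f = -1.8 log₁₀[0.000154+0.000163] = 6.3, so f = 0.02519.
ΔP = f(L/D_h)(ρV²/2) = 0.02519·4.36/0.073·65.9 = 99.16 Pa.

ΔP ≈ 99.2 Pa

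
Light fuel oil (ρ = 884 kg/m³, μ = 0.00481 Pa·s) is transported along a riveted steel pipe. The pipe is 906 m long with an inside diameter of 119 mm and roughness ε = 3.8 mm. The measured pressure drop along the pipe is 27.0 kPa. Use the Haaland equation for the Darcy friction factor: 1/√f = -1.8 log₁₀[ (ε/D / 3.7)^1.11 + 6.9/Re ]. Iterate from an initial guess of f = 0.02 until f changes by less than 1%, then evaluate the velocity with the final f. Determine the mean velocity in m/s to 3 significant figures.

Rearranging Darcy-Weisbach: V = √(2·ΔP·D/(f·L·ρ)). With ε/D = 0.0038/0.119 = 0.0319, iterate starting from f = 0.02:
  f = 0.02 → V = √(2·2.7e+04·0.119/(0.02·906·884)) = 0.6334 m/s; Re = ρVD/μ = 1.385e+04; f → 0.06093
  f = 0.06093 → V = 0.3629 m/s; Re = 7936; f → 0.06246
  f = 0.06246 → V = 0.3584 m/s; Re = 7838; f → 0.06251
Converged (Δf/f < 1%). With the final f = 0.06251: V = √(2·2.7e+04·0.119/(0.06251·906·884)) = 0.3583 m/s.

V ≈ 0.358 m/s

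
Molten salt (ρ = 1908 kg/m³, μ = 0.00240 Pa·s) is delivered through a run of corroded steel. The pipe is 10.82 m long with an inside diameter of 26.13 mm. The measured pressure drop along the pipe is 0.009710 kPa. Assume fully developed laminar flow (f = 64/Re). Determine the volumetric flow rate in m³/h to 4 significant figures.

For laminar flow, f = 64/Re with Re = ρVD/μ, so Darcy-Weisbach reduces to ΔP = 32μLV/D². Solving for V: V = ΔP·D²/(32μL) = 9.71·(0.02613)²/(32·0.0024·10.82) = 0.007978 m/s.
Check: Re = ρVD/μ = 1908·0.007978·0.02613/0.0024 = 165.7 < 2300, so the laminar assumption holds.
Q = V·A = 0.007978·(π/4·0.02613²) = 4.278e-06 m³/s = 0.01540 m³/h.

Q ≈ 0.01540 m³/h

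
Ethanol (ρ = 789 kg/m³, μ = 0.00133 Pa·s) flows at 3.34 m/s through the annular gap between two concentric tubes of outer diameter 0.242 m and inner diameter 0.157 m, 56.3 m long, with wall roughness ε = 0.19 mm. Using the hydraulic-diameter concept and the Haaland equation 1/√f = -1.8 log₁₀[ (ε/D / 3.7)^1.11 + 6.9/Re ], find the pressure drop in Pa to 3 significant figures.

Hydraulic diameter D_h = 4A/P = D_o - D_i = 0.242 - 0.157 = 0.085 m.
Re = ρVD_h/μ = 789·3.34·0.085/0.00133 = 1.684e+05.
ε/D_h = 0.00019/0.085 = 0.00224; Haaland gives 1/√f = -1.8 log₁₀[0.000267+4.1e-05] = 6.32, so f = 0.02504.
ΔP = f(L/D_h)(ρV²/2) = 0.02504·56.3/0.085·4401 = 7.298e+04 Pa.

ΔP ≈ 73000 Pa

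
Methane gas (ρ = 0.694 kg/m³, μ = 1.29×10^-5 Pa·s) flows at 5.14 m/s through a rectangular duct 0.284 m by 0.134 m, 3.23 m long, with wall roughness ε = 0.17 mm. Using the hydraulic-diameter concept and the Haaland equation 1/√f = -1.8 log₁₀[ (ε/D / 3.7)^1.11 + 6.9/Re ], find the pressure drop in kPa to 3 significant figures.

ΔP ≈ 0.00382 kPa

Hydraulic diameter D_h = 4A/P = 4·(0.284·0.134)/(2·(0.284+0.134)) = 0.1522/0.836 = 0.1821 m.
Re = ρVD_h/μ = 0.694·5.14·0.1821/1.29e-05 = 5.035e+04.
ε/D_h = 0.00017/0.1821 = 0.000934; Haaland gives 1/√f = -1.8 log₁₀[0.000101+0.000137] = 6.521, so f = 0.02352.
ΔP = f(L/D_h)(ρV²/2) = 0.02352·3.23/0.1821·9.168 = 3.825 Pa.
ΔP = 0.00382 kPa.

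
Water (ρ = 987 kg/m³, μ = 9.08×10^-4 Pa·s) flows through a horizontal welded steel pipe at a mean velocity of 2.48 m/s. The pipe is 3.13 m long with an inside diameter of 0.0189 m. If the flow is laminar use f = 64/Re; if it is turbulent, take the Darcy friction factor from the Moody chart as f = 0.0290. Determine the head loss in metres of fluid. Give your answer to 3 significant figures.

h_f ≈ 1.51 m

Reynolds number Re = ρVD/μ = 987 · 2.48 · 0.0189 / 0.000908 = 5.095e+04.
Re > 4000 → turbulent; use the Moody-chart value f = 0.0290.
Darcy-Weisbach: ΔP = f(L/D)(ρV²/2) = 0.029·(3.13/0.0189)·(987·2.48²/2) = 0.029·165.6·3035 = 1.458e+04 Pa.
Head loss h_f = ΔP/(ρg) = 1.458e+04/(987·9.81) = 1.51 m.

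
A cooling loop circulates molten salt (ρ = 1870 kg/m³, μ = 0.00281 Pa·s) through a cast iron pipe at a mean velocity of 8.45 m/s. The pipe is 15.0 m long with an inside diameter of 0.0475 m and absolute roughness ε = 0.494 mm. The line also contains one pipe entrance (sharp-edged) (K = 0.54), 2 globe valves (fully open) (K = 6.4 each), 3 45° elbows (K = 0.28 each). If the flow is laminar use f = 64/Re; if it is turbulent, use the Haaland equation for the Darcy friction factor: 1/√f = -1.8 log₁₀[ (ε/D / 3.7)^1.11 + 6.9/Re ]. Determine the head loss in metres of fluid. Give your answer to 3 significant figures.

Reynolds number Re = ρVD/μ = 1870 · 8.45 · 0.0475 / 0.00281 = 2.671e+05.
Re > 4000 → turbulent. Relative roughness ε/D = 0.000494/0.0475 = 0.0104. Haaland: 1/√f = -1.8 log₁₀[(0.0104/3.7)^1.11 + 6.9/2.671e+05] = -1.8 log₁₀[0.00147 + 2.58e-05] = 5.084, so f = 0.03869.
Total minor-loss coefficient ΣK = 1·0.54 + 2·6.4 + 3·0.28 = 14.2.
ΔP = [f·L/D + ΣK]·(ρV²/2) = [0.03869·15/0.0475 + 14.2]·(1870·8.45²/2) = [12.22 + 14.2]·6.676e+04 = 1.762e+06 Pa.
Head loss h_f = ΔP/(ρg) = 1.762e+06/(1870·9.81) = 96.1 m.

h_f ≈ 96.1 m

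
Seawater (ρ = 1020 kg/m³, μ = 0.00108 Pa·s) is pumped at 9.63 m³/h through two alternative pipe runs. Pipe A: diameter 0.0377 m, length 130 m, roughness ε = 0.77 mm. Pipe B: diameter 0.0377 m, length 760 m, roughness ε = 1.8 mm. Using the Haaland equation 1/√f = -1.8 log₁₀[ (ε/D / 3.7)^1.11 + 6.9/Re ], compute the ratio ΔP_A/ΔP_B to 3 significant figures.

ΔP_A/ΔP_B ≈ 0.120

Pipe A: V = Q/A = 0.002675/0.001116 = 2.396 m/s; Re = 8.532e+04; ε/D = 0.0204; Haaland → f = 0.04957; ΔP_A = f(L/D)(ρV²/2) = 5.006e+05 Pa.
Pipe B: V = Q/A = 0.002675/0.001116 = 2.396 m/s; Re = 8.532e+04; ε/D = 0.0477; Haaland → f = 0.07047; ΔP_B = f(L/D)(ρV²/2) = 4.161e+06 Pa.
ΔP_A/ΔP_B = 5.006e+05/4.161e+06 = 0.120.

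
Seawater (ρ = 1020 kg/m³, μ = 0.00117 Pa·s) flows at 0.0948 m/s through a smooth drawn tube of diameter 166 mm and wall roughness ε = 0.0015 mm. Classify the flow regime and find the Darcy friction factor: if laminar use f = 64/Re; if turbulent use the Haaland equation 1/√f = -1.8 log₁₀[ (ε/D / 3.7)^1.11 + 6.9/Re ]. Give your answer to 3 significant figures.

f ≈ 0.0284

Re = ρVD/μ = 1020·0.0948·0.166/0.00117 = 1.372e+04.
Re > 4000 → turbulent. ε/D = 1.5e-06/0.166 = 9.04e-06; Haaland: 1/√f = -1.8 log₁₀[5.89e-07 + 0.000503] = 5.936, so f = 0.02838.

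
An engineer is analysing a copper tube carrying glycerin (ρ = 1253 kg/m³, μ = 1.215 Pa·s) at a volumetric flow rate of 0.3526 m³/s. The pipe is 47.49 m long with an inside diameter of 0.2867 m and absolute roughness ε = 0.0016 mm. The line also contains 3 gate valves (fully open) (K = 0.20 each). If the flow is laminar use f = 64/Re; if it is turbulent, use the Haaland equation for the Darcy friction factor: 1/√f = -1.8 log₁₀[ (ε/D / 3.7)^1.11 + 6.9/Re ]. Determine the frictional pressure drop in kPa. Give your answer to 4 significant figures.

ΔP ≈ 133.9 kPa

Cross-sectional area A = πD²/4 = π(0.2867)²/4 = 0.06456 m²; mean velocity V = Q/A = 0.3526/0.06456 = 5.462 m/s.
Reynolds number Re = ρVD/μ = 1253 · 5.462 · 0.2867 / 1.22 = 1615.
Re < 2300 → laminar flow, so f = 64/Re = 64/1615 = 0.03963 (the turbulent correlation is not needed).
Total minor-loss coefficient ΣK = 3·0.2 = 0.6.
ΔP = [f·L/D + ΣK]·(ρV²/2) = [0.03963·47.49/0.2867 + 0.6]·(1253·5.462²/2) = [6.565 + 0.6]·1.869e+04 = 1.339e+05 Pa.
ΔP = 1.339e+05 Pa = 133.9 kPa.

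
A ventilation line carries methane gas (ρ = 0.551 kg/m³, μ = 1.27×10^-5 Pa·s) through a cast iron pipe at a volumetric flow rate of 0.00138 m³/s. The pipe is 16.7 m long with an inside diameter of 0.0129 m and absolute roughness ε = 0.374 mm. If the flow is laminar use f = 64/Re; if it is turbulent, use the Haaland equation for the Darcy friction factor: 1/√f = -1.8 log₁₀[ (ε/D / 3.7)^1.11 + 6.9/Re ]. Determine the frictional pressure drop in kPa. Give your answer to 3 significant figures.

Cross-sectional area A = πD²/4 = π(0.0129)²/4 = 0.0001307 m²; mean velocity V = Q/A = 0.00138/0.0001307 = 10.56 m/s.
Reynolds number Re = ρVD/μ = 0.551 · 10.56 · 0.0129 / 1.27e-05 = 5909.
Re > 4000 → turbulent. Relative roughness ε/D = 0.000374/0.0129 = 0.029. Haaland: 1/√f = -1.8 log₁₀[(0.029/3.7)^1.11 + 6.9/5909] = -1.8 log₁₀[0.0046 + 0.00117] = 4.031, so f = 0.06155.
Darcy-Weisbach: ΔP = f(L/D)(ρV²/2) = 0.06155·(16.7/0.0129)·(0.551·10.56²/2) = 0.06155·1295·30.71 = 2447 Pa.
ΔP = 2447 Pa = 2.45 kPa.

ΔP ≈ 2.45 kPa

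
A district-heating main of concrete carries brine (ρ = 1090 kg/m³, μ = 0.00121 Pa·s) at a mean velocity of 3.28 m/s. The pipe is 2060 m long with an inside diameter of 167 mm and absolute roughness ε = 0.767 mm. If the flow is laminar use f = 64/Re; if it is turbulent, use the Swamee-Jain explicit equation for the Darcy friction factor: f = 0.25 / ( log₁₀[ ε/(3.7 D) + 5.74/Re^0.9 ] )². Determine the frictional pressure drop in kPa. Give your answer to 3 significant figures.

Reynolds number Re = ρVD/μ = 1090 · 3.28 · 0.167 / 0.00121 = 4.934e+05.
Re > 4000 → turbulent. Relative roughness ε/D = 0.000767/0.167 = 0.00459. Swamee-Jain: f = 0.25/(log₁₀[0.00459/3.7 + 5.74/4.934e+05^0.9])² = 0.25/(log₁₀[0.00124 + 4.32e-05])² = 0.25/(-2.891)² = 0.02991.
Darcy-Weisbach: ΔP = f(L/D)(ρV²/2) = 0.02991·(2060/0.167)·(1090·3.28²/2) = 0.02991·1.234e+04·5863 = 2.163e+06 Pa.
ΔP = 2.163e+06 Pa = 2160 kPa.

ΔP ≈ 2160 kPa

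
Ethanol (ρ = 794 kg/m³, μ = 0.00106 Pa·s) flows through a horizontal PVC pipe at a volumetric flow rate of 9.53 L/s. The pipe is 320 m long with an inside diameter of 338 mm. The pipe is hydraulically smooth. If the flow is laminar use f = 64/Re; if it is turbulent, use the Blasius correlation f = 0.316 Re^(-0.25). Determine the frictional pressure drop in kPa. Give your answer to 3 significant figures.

Q = 9.53 L/s = 9.53/1000 = 0.00953 m³/s.
Cross-sectional area A = πD²/4 = π(0.338)²/4 = 0.08973 m²; mean velocity V = Q/A = 0.00953/0.08973 = 0.1062 m/s.
Reynolds number Re = ρVD/μ = 794 · 0.1062 · 0.338 / 0.00106 = 2.689e+04.
Re > 4000 → turbulent. Smooth-pipe (Blasius): f = 0.316 Re^(-0.25) = 0.316/(2.689e+04)^0.25 = 0.02468.
Darcy-Weisbach: ΔP = f(L/D)(ρV²/2) = 0.02468·(320/0.338)·(794·0.1062²/2) = 0.02468·946.7·4.478 = 104.6 Pa.
ΔP = 104.6 Pa = 0.105 kPa.

ΔP ≈ 0.105 kPa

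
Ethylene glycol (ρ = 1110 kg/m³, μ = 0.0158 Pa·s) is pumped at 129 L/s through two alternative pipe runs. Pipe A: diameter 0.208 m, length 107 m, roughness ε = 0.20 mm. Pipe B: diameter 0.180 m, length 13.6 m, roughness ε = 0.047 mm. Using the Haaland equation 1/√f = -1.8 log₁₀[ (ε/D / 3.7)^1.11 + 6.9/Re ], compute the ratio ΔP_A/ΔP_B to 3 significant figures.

Pipe A: V = Q/A = 0.129/0.03398 = 3.796 m/s; Re = 5.548e+04; ε/D = 0.000962; Haaland → f = 0.0233; ΔP_A = f(L/D)(ρV²/2) = 9.586e+04 Pa.
Pipe B: V = Q/A = 0.129/0.02545 = 5.069 m/s; Re = 6.411e+04; ε/D = 0.000261; Haaland → f = 0.02052; ΔP_B = f(L/D)(ρV²/2) = 2.211e+04 Pa.
ΔP_A/ΔP_B = 9.586e+04/2.211e+04 = 4.34.

ΔP_A/ΔP_B ≈ 4.34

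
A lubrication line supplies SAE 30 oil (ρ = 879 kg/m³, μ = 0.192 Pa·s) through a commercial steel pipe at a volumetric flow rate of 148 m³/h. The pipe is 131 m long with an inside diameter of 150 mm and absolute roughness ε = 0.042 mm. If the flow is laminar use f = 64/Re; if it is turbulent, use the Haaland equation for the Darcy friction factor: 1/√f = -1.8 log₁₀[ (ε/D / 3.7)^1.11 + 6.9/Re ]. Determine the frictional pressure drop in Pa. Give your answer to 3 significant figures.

ΔP ≈ 83200 Pa

Q = 148 m³/h = 148/3600 = 0.04111 m³/s.
Cross-sectional area A = πD²/4 = π(0.15)²/4 = 0.01767 m²; mean velocity V = Q/A = 0.04111/0.01767 = 2.326 m/s.
Reynolds number Re = ρVD/μ = 879 · 2.326 · 0.15 / 0.192 = 1598.
Re < 2300 → laminar flow, so f = 64/Re = 64/1598 = 0.04006 (the turbulent correlation is not needed).
Darcy-Weisbach: ΔP = f(L/D)(ρV²/2) = 0.04006·(131/0.15)·(879·2.326²/2) = 0.04006·873.3·2379 = 8.322e+04 Pa.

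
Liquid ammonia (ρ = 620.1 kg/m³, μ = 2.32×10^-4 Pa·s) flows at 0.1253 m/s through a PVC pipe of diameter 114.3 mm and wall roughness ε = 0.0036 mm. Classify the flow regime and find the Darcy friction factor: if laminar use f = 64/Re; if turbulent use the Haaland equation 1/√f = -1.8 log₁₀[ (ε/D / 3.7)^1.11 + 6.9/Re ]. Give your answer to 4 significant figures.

Re = ρVD/μ = 620.1·0.1253·0.1143/0.000232 = 3.828e+04.
Re > 4000 → turbulent. ε/D = 3.6e-06/0.1143 = 3.15e-05; Haaland: 1/√f = -1.8 log₁₀[2.36e-06 + 0.00018] = 6.729, so f = 0.02208.

f ≈ 0.02208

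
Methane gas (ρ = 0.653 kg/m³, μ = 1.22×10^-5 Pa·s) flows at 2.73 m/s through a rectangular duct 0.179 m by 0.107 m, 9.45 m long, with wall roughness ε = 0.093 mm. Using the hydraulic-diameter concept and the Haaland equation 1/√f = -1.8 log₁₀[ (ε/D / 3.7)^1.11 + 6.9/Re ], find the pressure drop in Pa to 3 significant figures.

Hydraulic diameter D_h = 4A/P = 4·(0.179·0.107)/(2·(0.179+0.107)) = 0.07661/0.572 = 0.1339 m.
Re = ρVD_h/μ = 0.653·2.73·0.1339/1.22e-05 = 1.957e+04.
ε/D_h = 9.3e-05/0.1339 = 0.000694; Haaland gives 1/√f = -1.8 log₁₀[7.3e-05+0.000353] = 6.068, so f = 0.02716.
ΔP = f(L/D_h)(ρV²/2) = 0.02716·9.45/0.1339·2.433 = 4.663 Pa.

ΔP ≈ 4.66 Pa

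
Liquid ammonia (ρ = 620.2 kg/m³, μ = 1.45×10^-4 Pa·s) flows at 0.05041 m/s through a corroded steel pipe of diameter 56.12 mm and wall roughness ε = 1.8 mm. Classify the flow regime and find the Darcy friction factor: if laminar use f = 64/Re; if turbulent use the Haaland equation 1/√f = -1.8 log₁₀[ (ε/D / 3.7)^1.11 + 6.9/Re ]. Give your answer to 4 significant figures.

f ≈ 0.06134

Re = ρVD/μ = 620.2·0.05041·0.05612/0.000145 = 1.21e+04.
Re > 4000 → turbulent. ε/D = 0.0018/0.05612 = 0.0321; Haaland: 1/√f = -1.8 log₁₀[0.00514 + 0.00057] = 4.038, so f = 0.06134.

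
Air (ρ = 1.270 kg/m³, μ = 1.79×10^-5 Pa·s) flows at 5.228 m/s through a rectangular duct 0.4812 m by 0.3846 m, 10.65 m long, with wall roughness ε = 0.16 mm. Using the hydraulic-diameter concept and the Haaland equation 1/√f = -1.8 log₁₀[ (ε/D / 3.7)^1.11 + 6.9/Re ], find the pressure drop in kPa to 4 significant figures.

Hydraulic diameter D_h = 4A/P = 4·(0.4812·0.3846)/(2·(0.4812+0.3846)) = 0.7403/1.732 = 0.4275 m.
Re = ρVD_h/μ = 1.27·5.228·0.4275/1.79e-05 = 1.586e+05.
ε/D_h = 0.00016/0.4275 = 0.000374; Haaland gives 1/√f = -1.8 log₁₀[3.68e-05+4.35e-05] = 7.372, so f = 0.0184.
ΔP = f(L/D_h)(ρV²/2) = 0.0184·10.65/0.4275·17.36 = 7.956 Pa.
ΔP = 0.007956 kPa.

ΔP ≈ 0.007956 kPa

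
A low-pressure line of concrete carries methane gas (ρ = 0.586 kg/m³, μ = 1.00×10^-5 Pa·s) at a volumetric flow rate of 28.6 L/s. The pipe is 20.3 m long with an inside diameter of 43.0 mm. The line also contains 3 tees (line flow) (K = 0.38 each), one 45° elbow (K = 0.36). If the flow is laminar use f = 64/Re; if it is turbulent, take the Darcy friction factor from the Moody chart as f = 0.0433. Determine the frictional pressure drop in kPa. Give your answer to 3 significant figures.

Q = 28.6 L/s = 28.6/1000 = 0.0286 m³/s.
Cross-sectional area A = πD²/4 = π(0.043)²/4 = 0.001452 m²; mean velocity V = Q/A = 0.0286/0.001452 = 19.69 m/s.
Reynolds number Re = ρVD/μ = 0.586 · 19.69 · 0.043 / 1e-05 = 4.963e+04.
Re > 4000 → turbulent; use the Moody-chart value f = 0.0433.
Total minor-loss coefficient ΣK = 3·0.38 + 1·0.36 = 1.5.
ΔP = [f·L/D + ΣK]·(ρV²/2) = [0.0433·20.3/0.043 + 1.5]·(0.586·19.69²/2) = [20.44 + 1.5]·113.6 = 2494 Pa.
ΔP = 2494 Pa = 2.49 kPa.

ΔP ≈ 2.49 kPa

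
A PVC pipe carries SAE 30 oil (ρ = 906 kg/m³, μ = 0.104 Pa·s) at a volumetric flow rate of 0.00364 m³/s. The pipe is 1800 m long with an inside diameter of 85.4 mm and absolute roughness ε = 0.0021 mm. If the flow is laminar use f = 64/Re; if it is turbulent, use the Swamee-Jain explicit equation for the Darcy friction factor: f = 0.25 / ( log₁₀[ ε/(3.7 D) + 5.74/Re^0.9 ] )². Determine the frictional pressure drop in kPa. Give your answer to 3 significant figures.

ΔP ≈ 522 kPa

Cross-sectional area A = πD²/4 = π(0.0854)²/4 = 0.005728 m²; mean velocity V = Q/A = 0.00364/0.005728 = 0.6355 m/s.
Reynolds number Re = ρVD/μ = 906 · 0.6355 · 0.0854 / 0.104 = 472.8.
Re < 2300 → laminar flow, so f = 64/Re = 64/472.8 = 0.1354 (the turbulent correlation is not needed).
Darcy-Weisbach: ΔP = f(L/D)(ρV²/2) = 0.1354·(1800/0.0854)·(906·0.6355²/2) = 0.1354·2.108e+04·182.9 = 5.22e+05 Pa.
ΔP = 5.22e+05 Pa = 522 kPa.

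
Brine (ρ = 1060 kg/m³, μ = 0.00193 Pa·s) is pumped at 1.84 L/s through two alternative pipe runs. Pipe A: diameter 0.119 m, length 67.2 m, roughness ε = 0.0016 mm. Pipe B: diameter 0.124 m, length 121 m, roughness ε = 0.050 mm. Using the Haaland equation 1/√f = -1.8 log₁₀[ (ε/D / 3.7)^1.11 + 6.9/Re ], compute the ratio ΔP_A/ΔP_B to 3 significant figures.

ΔP_A/ΔP_B ≈ 0.664

Pipe A: V = Q/A = 0.00184/0.01112 = 0.1654 m/s; Re = 1.081e+04; ε/D = 1.34e-05; Haaland → f = 0.03025; ΔP_A = f(L/D)(ρV²/2) = 247.8 Pa.
Pipe B: V = Q/A = 0.00184/0.01208 = 0.1524 m/s; Re = 1.038e+04; ε/D = 0.000403; Haaland → f = 0.03107; ΔP_B = f(L/D)(ρV²/2) = 373 Pa.
ΔP_A/ΔP_B = 247.8/373 = 0.664.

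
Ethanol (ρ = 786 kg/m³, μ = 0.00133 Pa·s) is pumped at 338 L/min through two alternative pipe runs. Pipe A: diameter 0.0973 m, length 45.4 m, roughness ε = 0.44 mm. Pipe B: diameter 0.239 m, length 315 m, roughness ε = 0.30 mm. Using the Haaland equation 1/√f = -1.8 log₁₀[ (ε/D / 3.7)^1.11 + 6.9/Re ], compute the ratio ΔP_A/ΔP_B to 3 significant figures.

ΔP_A/ΔP_B ≈ 14.1

Pipe A: V = Q/A = 0.005633/0.007436 = 0.7576 m/s; Re = 4.356e+04; ε/D = 0.00452; Haaland → f = 0.03152; ΔP_A = f(L/D)(ρV²/2) = 3318 Pa.
Pipe B: V = Q/A = 0.005633/0.04486 = 0.1256 m/s; Re = 1.774e+04; ε/D = 0.00126; Haaland → f = 0.02876; ΔP_B = f(L/D)(ρV²/2) = 234.9 Pa.
ΔP_A/ΔP_B = 3318/234.9 = 14.1.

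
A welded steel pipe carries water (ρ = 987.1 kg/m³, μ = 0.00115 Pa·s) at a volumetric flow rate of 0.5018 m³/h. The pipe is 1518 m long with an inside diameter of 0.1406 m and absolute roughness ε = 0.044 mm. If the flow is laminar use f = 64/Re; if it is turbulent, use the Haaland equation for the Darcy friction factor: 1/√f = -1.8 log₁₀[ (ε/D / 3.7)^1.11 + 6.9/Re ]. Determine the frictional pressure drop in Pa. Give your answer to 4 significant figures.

ΔP ≈ 25.37 Pa

Q = 0.5018 m³/h = 0.5018/3600 = 0.0001394 m³/s.
Cross-sectional area A = πD²/4 = π(0.1406)²/4 = 0.01553 m²; mean velocity V = Q/A = 0.0001394/0.01553 = 0.008978 m/s.
Reynolds number Re = ρVD/μ = 987.1 · 0.008978 · 0.1406 / 0.00115 = 1083.
Re < 2300 → laminar flow, so f = 64/Re = 64/1083 = 0.05907 (the turbulent correlation is not needed).
Darcy-Weisbach: ΔP = f(L/D)(ρV²/2) = 0.05907·(1518/0.1406)·(987.1·0.008978²/2) = 0.05907·1.08e+04·0.03978 = 25.37 Pa.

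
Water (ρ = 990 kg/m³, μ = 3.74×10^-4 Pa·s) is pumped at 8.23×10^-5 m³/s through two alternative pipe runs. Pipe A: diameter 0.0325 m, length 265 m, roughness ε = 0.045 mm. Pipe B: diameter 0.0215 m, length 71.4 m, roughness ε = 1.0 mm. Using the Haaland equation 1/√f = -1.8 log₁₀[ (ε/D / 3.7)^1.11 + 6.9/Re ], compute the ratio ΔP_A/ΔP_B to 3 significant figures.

ΔP_A/ΔP_B ≈ 0.224

Pipe A: V = Q/A = 8.23e-05/0.0008296 = 0.09921 m/s; Re = 8535; ε/D = 0.00138; Haaland → f = 0.03395; ΔP_A = f(L/D)(ρV²/2) = 1349 Pa.
Pipe B: V = Q/A = 8.23e-05/0.0003631 = 0.2267 m/s; Re = 1.29e+04; ε/D = 0.0465; Haaland → f = 0.07128; ΔP_B = f(L/D)(ρV²/2) = 6022 Pa.
ΔP_A/ΔP_B = 1349/6022 = 0.224.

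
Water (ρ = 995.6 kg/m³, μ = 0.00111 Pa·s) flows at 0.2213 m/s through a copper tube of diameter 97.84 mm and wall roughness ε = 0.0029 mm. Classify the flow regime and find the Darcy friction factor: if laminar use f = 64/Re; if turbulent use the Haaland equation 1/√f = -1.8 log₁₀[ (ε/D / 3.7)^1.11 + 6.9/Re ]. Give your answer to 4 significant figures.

Re = ρVD/μ = 995.6·0.2213·0.09784/0.00111 = 1.942e+04.
Re > 4000 → turbulent. ε/D = 2.9e-06/0.09784 = 2.96e-05; Haaland: 1/√f = -1.8 log₁₀[2.2e-06 + 0.000355] = 6.204, so f = 0.02598.

f ≈ 0.02598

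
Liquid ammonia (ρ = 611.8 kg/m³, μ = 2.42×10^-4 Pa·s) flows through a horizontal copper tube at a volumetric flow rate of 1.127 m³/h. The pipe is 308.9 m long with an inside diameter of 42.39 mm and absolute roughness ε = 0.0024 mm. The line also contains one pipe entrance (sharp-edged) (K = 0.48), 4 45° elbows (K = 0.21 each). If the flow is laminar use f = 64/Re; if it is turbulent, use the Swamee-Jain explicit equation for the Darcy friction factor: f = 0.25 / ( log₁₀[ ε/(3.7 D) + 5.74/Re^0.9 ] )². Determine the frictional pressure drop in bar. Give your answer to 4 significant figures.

Q = 1.127 m³/h = 1.127/3600 = 0.0003131 m³/s.
Cross-sectional area A = πD²/4 = π(0.04239)²/4 = 0.001411 m²; mean velocity V = Q/A = 0.0003131/0.001411 = 0.2218 m/s.
Reynolds number Re = ρVD/μ = 611.8 · 0.2218 · 0.04239 / 0.000242 = 2.377e+04.
Re > 4000 → turbulent. Relative roughness ε/D = 2.4e-06/0.04239 = 5.66e-05. Swamee-Jain: f = 0.25/(log₁₀[5.66e-05/3.7 + 5.74/2.377e+04^0.9])² = 0.25/(log₁₀[1.53e-05 + 0.000661])² = 0.25/(-3.17)² = 0.02488.
Total minor-loss coefficient ΣK = 1·0.48 + 4·0.21 = 1.32.
ΔP = [f·L/D + ΣK]·(ρV²/2) = [0.02488·308.9/0.04239 + 1.32]·(611.8·0.2218²/2) = [181.3 + 1.32]·15.05 = 2749 Pa.
ΔP = 2749 Pa = 0.02749 bar.

ΔP ≈ 0.02749 bar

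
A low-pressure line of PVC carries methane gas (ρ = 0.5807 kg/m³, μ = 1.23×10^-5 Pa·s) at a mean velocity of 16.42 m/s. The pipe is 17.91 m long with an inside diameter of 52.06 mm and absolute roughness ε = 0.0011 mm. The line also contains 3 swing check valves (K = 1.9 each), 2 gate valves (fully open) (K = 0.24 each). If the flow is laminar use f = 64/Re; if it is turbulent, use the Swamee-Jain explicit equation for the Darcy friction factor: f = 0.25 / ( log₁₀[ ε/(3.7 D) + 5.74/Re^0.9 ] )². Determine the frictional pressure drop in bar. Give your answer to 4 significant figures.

Reynolds number Re = ρVD/μ = 0.5807 · 16.42 · 0.05206 / 1.23e-05 = 4.036e+04.
Re > 4000 → turbulent. Relative roughness ε/D = 1.1e-06/0.05206 = 2.11e-05. Swamee-Jain: f = 0.25/(log₁₀[2.11e-05/3.7 + 5.74/4.036e+04^0.9])² = 0.25/(log₁₀[5.71e-06 + 0.000411])² = 0.25/(-3.38)² = 0.02188.
Total minor-loss coefficient ΣK = 3·1.9 + 2·0.24 = 6.18.
ΔP = [f·L/D + ΣK]·(ρV²/2) = [0.02188·17.91/0.05206 + 6.18]·(0.5807·16.42²/2) = [7.526 + 6.18]·78.28 = 1073 Pa.
ΔP = 1073 Pa = 0.01073 bar.

ΔP ≈ 0.01073 bar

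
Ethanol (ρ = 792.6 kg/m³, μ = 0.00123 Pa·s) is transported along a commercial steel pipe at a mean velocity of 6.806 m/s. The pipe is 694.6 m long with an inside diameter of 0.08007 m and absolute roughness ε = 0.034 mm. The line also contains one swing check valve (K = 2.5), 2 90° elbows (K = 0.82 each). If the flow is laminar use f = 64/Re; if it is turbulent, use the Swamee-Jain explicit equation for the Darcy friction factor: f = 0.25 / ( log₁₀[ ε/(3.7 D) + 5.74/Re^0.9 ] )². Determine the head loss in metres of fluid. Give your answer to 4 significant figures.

h_f ≈ 371.7 m

Reynolds number Re = ρVD/μ = 792.6 · 6.806 · 0.08007 / 0.00123 = 3.512e+05.
Re > 4000 → turbulent. Relative roughness ε/D = 3.4e-05/0.08007 = 0.000425. Swamee-Jain: f = 0.25/(log₁₀[0.000425/3.7 + 5.74/3.512e+05^0.9])² = 0.25/(log₁₀[0.000115 + 5.86e-05])² = 0.25/(-3.761)² = 0.01767.
Total minor-loss coefficient ΣK = 1·2.5 + 2·0.82 = 4.14.
ΔP = [f·L/D + ΣK]·(ρV²/2) = [0.01767·694.6/0.08007 + 4.14]·(792.6·6.806²/2) = [153.3 + 4.14]·1.836e+04 = 2.89e+06 Pa.
Head loss h_f = ΔP/(ρg) = 2.89e+06/(792.6·9.81) = 371.7 m.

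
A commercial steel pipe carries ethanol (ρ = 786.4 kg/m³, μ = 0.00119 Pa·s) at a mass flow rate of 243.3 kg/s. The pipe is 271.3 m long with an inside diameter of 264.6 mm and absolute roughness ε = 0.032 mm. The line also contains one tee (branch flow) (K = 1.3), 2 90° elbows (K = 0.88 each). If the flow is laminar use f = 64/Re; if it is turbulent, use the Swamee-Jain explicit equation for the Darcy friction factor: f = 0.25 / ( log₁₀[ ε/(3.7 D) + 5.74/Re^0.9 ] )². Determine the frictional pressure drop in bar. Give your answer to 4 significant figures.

ΔP ≈ 2.145 bar

A = πD²/4 = π(0.2646)²/4 = 0.05499 m²; mean velocity V = ṁ/(ρA) = 243.3/(786.4 · 0.05499) = 5.626 m/s.
Reynolds number Re = ρVD/μ = 786.4 · 5.626 · 0.2646 / 0.00119 = 9.838e+05.
Re > 4000 → turbulent. Relative roughness ε/D = 3.2e-05/0.2646 = 0.000121. Swamee-Jain: f = 0.25/(log₁₀[0.000121/3.7 + 5.74/9.838e+05^0.9])² = 0.25/(log₁₀[3.27e-05 + 2.32e-05])² = 0.25/(-4.253)² = 0.01382.
Total minor-loss coefficient ΣK = 1·1.3 + 2·0.88 = 3.06.
ΔP = [f·L/D + ΣK]·(ρV²/2) = [0.01382·271.3/0.2646 + 3.06]·(786.4·5.626²/2) = [14.17 + 3.06]·1.245e+04 = 2.145e+05 Pa.
ΔP = 2.145e+05 Pa = 2.145 bar.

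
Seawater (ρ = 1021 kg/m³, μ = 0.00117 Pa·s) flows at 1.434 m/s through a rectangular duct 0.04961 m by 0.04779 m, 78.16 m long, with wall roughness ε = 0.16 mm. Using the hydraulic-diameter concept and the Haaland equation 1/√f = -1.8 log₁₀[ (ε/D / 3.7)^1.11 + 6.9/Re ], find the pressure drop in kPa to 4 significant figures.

ΔP ≈ 48.32 kPa

Hydraulic diameter D_h = 4A/P = 4·(0.04961·0.04779)/(2·(0.04961+0.04779)) = 0.009483/0.1948 = 0.04868 m.
Re = ρVD_h/μ = 1021·1.434·0.04868/0.00117 = 6.092e+04.
ε/D_h = 0.00016/0.04868 = 0.00329; Haaland gives 1/√f = -1.8 log₁₀[0.00041+0.000113] = 5.906, so f = 0.02867.
ΔP = f(L/D_h)(ρV²/2) = 0.02867·78.16/0.04868·1050 = 4.832e+04 Pa.
ΔP = 48.32 kPa.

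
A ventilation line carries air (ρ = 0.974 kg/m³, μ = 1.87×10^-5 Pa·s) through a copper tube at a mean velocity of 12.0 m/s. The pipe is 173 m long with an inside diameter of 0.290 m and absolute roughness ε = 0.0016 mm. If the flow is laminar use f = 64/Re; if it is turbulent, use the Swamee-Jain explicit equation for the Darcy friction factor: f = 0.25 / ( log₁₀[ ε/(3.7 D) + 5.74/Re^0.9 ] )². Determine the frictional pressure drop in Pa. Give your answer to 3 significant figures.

ΔP ≈ 664 Pa

Reynolds number Re = ρVD/μ = 0.974 · 12 · 0.29 / 1.87e-05 = 1.813e+05.
Re > 4000 → turbulent. Relative roughness ε/D = 1.6e-06/0.29 = 5.52e-06. Swamee-Jain: f = 0.25/(log₁₀[5.52e-06/3.7 + 5.74/1.813e+05^0.9])² = 0.25/(log₁₀[1.49e-06 + 0.000106])² = 0.25/(-3.968)² = 0.01588.
Darcy-Weisbach: ΔP = f(L/D)(ρV²/2) = 0.01588·(173/0.29)·(0.974·12²/2) = 0.01588·596.6·70.13 = 664.4 Pa.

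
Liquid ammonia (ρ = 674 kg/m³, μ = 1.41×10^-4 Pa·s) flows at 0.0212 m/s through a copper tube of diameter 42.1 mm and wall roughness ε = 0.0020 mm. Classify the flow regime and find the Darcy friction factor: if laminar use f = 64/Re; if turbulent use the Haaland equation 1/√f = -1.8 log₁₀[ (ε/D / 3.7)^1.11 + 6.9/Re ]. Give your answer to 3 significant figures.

Re = ρVD/μ = 674·0.0212·0.0421/0.000141 = 4266.
Re > 4000 → turbulent. ε/D = 2e-06/0.0421 = 4.75e-05; Haaland: 1/√f = -1.8 log₁₀[3.72e-06 + 0.00162] = 5.022, so f = 0.03964.

f ≈ 0.0396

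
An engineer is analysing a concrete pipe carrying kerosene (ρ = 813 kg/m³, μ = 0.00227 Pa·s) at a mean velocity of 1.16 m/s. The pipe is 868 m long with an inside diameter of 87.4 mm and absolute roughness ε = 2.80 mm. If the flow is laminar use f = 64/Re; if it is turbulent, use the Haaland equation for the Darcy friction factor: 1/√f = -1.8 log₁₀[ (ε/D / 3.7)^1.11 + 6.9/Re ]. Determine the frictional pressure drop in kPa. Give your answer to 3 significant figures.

ΔP ≈ 324 kPa

Reynolds number Re = ρVD/μ = 813 · 1.16 · 0.0874 / 0.00227 = 3.631e+04.
Re > 4000 → turbulent. Relative roughness ε/D = 0.0028/0.0874 = 0.032. Haaland: 1/√f = -1.8 log₁₀[(0.032/3.7)^1.11 + 6.9/3.631e+04] = -1.8 log₁₀[0.00514 + 0.00019] = 4.093, so f = 0.0597.
Darcy-Weisbach: ΔP = f(L/D)(ρV²/2) = 0.0597·(868/0.0874)·(813·1.16²/2) = 0.0597·9931·547 = 3.243e+05 Pa.
ΔP = 3.243e+05 Pa = 324 kPa.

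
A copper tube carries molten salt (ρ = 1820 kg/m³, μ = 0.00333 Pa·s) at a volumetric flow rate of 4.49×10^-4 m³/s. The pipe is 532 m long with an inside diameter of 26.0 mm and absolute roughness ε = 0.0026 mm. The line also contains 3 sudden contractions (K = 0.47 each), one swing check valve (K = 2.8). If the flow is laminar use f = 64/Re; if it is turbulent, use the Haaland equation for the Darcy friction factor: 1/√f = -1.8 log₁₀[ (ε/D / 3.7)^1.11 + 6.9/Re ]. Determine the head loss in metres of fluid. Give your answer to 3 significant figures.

Cross-sectional area A = πD²/4 = π(0.026)²/4 = 0.0005309 m²; mean velocity V = Q/A = 0.000449/0.0005309 = 0.8457 m/s.
Reynolds number Re = ρVD/μ = 1820 · 0.8457 · 0.026 / 0.00333 = 1.202e+04.
Re > 4000 → turbulent. Relative roughness ε/D = 2.6e-06/0.026 = 0.0001. Haaland: 1/√f = -1.8 log₁₀[(0.0001/3.7)^1.11 + 6.9/1.202e+04] = -1.8 log₁₀[8.5e-06 + 0.000574] = 5.822, so f = 0.0295.
Total minor-loss coefficient ΣK = 3·0.47 + 1·2.8 = 4.21.
ΔP = [f·L/D + ΣK]·(ρV²/2) = [0.0295·532/0.026 + 4.21]·(1820·0.8457²/2) = [603.6 + 4.21]·650.8 = 3.956e+05 Pa.
Head loss h_f = ΔP/(ρg) = 3.956e+05/(1820·9.81) = 22.2 m.

h_f ≈ 22.2 m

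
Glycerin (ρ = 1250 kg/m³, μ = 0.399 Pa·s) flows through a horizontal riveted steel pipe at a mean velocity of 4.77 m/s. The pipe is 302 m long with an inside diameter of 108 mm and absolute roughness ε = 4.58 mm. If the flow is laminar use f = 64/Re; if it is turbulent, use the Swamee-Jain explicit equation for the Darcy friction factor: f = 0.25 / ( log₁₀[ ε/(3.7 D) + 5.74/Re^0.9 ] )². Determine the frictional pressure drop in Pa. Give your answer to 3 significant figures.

Reynolds number Re = ρVD/μ = 1250 · 4.77 · 0.108 / 0.399 = 1614.
Re < 2300 → laminar flow, so f = 64/Re = 64/1614 = 0.03966 (the turbulent correlation is not needed).
Darcy-Weisbach: ΔP = f(L/D)(ρV²/2) = 0.03966·(302/0.108)·(1250·4.77²/2) = 0.03966·2796·1.422e+04 = 1.577e+06 Pa.

ΔP ≈ 1.58×10^6 Pa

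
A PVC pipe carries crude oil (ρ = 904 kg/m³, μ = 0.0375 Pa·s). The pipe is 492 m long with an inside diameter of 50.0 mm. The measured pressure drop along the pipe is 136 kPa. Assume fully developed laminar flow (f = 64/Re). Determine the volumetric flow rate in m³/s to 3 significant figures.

Q ≈ 0.00113 m³/s

For laminar flow, f = 64/Re with Re = ρVD/μ, so Darcy-Weisbach reduces to ΔP = 32μLV/D². Solving for V: V = ΔP·D²/(32μL) = 1.36e+05·(0.05)²/(32·0.0375·492) = 0.5759 m/s.
Check: Re = ρVD/μ = 904·0.5759·0.05/0.0375 = 694.1 < 2300, so the laminar assumption holds.
Q = V·A = 0.5759·(π/4·0.05²) = 0.001131 m³/s = 0.00113 m³/s.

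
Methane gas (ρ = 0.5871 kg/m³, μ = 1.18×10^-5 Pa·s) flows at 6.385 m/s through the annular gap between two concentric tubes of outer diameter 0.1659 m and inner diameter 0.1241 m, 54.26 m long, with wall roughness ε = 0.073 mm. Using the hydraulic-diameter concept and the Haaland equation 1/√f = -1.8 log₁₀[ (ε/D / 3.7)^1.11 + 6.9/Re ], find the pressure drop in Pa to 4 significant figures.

ΔP ≈ 486.0 Pa

Hydraulic diameter D_h = 4A/P = D_o - D_i = 0.1659 - 0.1241 = 0.0418 m.
Re = ρVD_h/μ = 0.5871·6.385·0.0418/1.18e-05 = 1.328e+04.
ε/D_h = 7.3e-05/0.0418 = 0.00175; Haaland gives 1/√f = -1.8 log₁₀[0.000203+0.00052] = 5.654, so f = 0.03129.
ΔP = f(L/D_h)(ρV²/2) = 0.03129·54.26/0.0418·11.97 = 486 Pa.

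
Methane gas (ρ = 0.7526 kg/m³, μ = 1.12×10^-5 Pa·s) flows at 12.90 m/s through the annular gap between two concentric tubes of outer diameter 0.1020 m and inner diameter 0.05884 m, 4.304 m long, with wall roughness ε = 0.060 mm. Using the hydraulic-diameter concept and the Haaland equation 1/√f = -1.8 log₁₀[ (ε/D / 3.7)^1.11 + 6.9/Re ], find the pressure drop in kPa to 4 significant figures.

Hydraulic diameter D_h = 4A/P = D_o - D_i = 0.102 - 0.05884 = 0.04316 m.
Re = ρVD_h/μ = 0.7526·12.9·0.04316/1.12e-05 = 3.741e+04.
ε/D_h = 6e-05/0.04316 = 0.00139; Haaland gives 1/√f = -1.8 log₁₀[0.000158+0.000184] = 6.238, so f = 0.0257.
ΔP = f(L/D_h)(ρV²/2) = 0.0257·4.304/0.04316·62.62 = 160.5 Pa.
ΔP = 0.1605 kPa.

ΔP ≈ 0.1605 kPa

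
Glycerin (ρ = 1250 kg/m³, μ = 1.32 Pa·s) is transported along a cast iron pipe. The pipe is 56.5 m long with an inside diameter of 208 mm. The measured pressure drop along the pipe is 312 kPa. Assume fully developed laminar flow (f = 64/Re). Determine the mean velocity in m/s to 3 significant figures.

For laminar flow, f = 64/Re with Re = ρVD/μ, so Darcy-Weisbach reduces to ΔP = 32μLV/D². Solving for V: V = ΔP·D²/(32μL) = 3.12e+05·(0.208)²/(32·1.32·56.5) = 5.656 m/s.
Check: Re = ρVD/μ = 1250·5.656·0.208/1.32 = 1114 < 2300, so the laminar assumption holds.

V ≈ 5.66 m/s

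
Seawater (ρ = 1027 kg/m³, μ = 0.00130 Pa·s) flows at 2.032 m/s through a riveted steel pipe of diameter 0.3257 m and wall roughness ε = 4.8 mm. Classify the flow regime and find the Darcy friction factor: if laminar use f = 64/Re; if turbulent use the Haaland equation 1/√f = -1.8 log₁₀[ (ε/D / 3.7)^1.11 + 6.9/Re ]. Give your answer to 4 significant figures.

Re = ρVD/μ = 1027·2.032·0.3257/0.0013 = 5.228e+05.
Re > 4000 → turbulent. ε/D = 0.0048/0.3257 = 0.0147; Haaland: 1/√f = -1.8 log₁₀[0.00217 + 1.32e-05] = 4.79, so f = 0.04358.

f ≈ 0.04358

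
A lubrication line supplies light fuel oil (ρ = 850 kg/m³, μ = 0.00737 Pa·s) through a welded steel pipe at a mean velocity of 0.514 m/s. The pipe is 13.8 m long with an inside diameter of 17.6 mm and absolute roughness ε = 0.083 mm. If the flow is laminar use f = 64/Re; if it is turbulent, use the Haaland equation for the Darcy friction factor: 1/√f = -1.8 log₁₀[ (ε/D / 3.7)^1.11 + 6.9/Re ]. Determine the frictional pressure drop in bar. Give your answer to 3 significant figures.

ΔP ≈ 0.0540 bar

Reynolds number Re = ρVD/μ = 850 · 0.514 · 0.0176 / 0.00737 = 1043.
Re < 2300 → laminar flow, so f = 64/Re = 64/1043 = 0.06134 (the turbulent correlation is not needed).
Darcy-Weisbach: ΔP = f(L/D)(ρV²/2) = 0.06134·(13.8/0.0176)·(850·0.514²/2) = 0.06134·784.1·112.3 = 5401 Pa.
ΔP = 5401 Pa = 0.0540 bar.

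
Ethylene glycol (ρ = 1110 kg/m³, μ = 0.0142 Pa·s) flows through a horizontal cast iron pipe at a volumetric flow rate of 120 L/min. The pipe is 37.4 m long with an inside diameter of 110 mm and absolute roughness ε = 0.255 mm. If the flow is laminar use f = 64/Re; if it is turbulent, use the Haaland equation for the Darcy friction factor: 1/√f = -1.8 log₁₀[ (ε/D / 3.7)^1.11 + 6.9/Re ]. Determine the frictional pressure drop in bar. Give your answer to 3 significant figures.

Q = 120 L/min = 120/60000 = 0.002 m³/s.
Cross-sectional area A = πD²/4 = π(0.11)²/4 = 0.009503 m²; mean velocity V = Q/A = 0.002/0.009503 = 0.2105 m/s.
Reynolds number Re = ρVD/μ = 1110 · 0.2105 · 0.11 / 0.0142 = 1810.
Re < 2300 → laminar flow, so f = 64/Re = 64/1810 = 0.03537 (the turbulent correlation is not needed).
Darcy-Weisbach: ΔP = f(L/D)(ρV²/2) = 0.03537·(37.4/0.11)·(1110·0.2105²/2) = 0.03537·340·24.58 = 295.6 Pa.
ΔP = 295.6 Pa = 0.00296 bar.

ΔP ≈ 0.00296 bar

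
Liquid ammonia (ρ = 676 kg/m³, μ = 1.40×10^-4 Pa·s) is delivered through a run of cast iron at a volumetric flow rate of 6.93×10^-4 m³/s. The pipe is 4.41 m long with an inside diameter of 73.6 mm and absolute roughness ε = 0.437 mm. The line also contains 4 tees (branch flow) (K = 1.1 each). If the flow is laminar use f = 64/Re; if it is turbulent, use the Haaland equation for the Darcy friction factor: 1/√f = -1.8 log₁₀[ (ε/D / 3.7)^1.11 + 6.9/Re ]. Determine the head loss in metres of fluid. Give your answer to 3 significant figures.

Cross-sectional area A = πD²/4 = π(0.0736)²/4 = 0.004254 m²; mean velocity V = Q/A = 0.000693/0.004254 = 0.1629 m/s.
Reynolds number Re = ρVD/μ = 676 · 0.1629 · 0.0736 / 0.00014 = 5.789e+04.
Re > 4000 → turbulent. Relative roughness ε/D = 0.000437/0.0736 = 0.00594. Haaland: 1/√f = -1.8 log₁₀[(0.00594/3.7)^1.11 + 6.9/5.789e+04] = -1.8 log₁₀[0.000791 + 0.000119] = 5.474, so f = 0.03337.
Total minor-loss coefficient ΣK = 4·1.1 = 4.4.
ΔP = [f·L/D + ΣK]·(ρV²/2) = [0.03337·4.41/0.0736 + 4.4]·(676·0.1629²/2) = [2 + 4.4]·8.968 = 57.39 Pa.
Head loss h_f = ΔP/(ρg) = 57.39/(676·9.81) = 0.00865 m.

h_f ≈ 0.00865 m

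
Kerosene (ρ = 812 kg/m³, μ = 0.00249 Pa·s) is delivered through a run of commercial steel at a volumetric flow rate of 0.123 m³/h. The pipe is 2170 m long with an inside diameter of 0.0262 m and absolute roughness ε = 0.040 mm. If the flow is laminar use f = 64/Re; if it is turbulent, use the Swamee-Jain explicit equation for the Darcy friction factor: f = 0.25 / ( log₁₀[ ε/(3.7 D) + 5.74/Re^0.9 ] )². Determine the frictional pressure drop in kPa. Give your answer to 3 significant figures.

ΔP ≈ 16.0 kPa

Q = 0.123 m³/h = 0.123/3600 = 3.417e-05 m³/s.
Cross-sectional area A = πD²/4 = π(0.0262)²/4 = 0.0005391 m²; mean velocity V = Q/A = 3.417e-05/0.0005391 = 0.06337 m/s.
Reynolds number Re = ρVD/μ = 812 · 0.06337 · 0.0262 / 0.00249 = 541.5.
Re < 2300 → laminar flow, so f = 64/Re = 64/541.5 = 0.1182 (the turbulent correlation is not needed).
Darcy-Weisbach: ΔP = f(L/D)(ρV²/2) = 0.1182·(2170/0.0262)·(812·0.06337²/2) = 0.1182·8.282e+04·1.631 = 1.596e+04 Pa.
ΔP = 1.596e+04 Pa = 16.0 kPa.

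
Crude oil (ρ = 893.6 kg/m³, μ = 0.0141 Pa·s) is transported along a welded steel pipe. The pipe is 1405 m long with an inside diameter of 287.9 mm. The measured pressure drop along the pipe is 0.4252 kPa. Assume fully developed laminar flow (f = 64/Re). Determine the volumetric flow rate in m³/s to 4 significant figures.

For laminar flow, f = 64/Re with Re = ρVD/μ, so Darcy-Weisbach reduces to ΔP = 32μLV/D². Solving for V: V = ΔP·D²/(32μL) = 425.2·(0.2879)²/(32·0.0141·1405) = 0.05559 m/s.
Check: Re = ρVD/μ = 893.6·0.05559·0.2879/0.0141 = 1014 < 2300, so the laminar assumption holds.
Q = V·A = 0.05559·(π/4·0.2879²) = 0.003619 m³/s = 0.003619 m³/s.

Q ≈ 0.003619 m³/s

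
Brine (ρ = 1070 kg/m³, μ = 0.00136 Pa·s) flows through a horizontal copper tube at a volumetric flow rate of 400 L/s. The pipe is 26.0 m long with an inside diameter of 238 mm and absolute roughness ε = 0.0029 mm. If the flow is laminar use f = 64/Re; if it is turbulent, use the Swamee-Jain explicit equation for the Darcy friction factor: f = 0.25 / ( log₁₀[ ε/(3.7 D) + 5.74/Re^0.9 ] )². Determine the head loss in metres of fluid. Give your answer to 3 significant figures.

h_f ≈ 4.98 m

Q = 400 L/s = 400/1000 = 0.4 m³/s.
Cross-sectional area A = πD²/4 = π(0.238)²/4 = 0.04449 m²; mean velocity V = Q/A = 0.4/0.04449 = 8.991 m/s.
Reynolds number Re = ρVD/μ = 1070 · 8.991 · 0.238 / 0.00136 = 1.684e+06.
Re > 4000 → turbulent. Relative roughness ε/D = 2.9e-06/0.238 = 1.22e-05. Swamee-Jain: f = 0.25/(log₁₀[1.22e-05/3.7 + 5.74/1.684e+06^0.9])² = 0.25/(log₁₀[3.29e-06 + 1.43e-05])² = 0.25/(-4.755)² = 0.01106.
Darcy-Weisbach: ΔP = f(L/D)(ρV²/2) = 0.01106·(26/0.238)·(1070·8.991²/2) = 0.01106·109.2·4.325e+04 = 5.225e+04 Pa.
Head loss h_f = ΔP/(ρg) = 5.225e+04/(1070·9.81) = 4.98 m.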